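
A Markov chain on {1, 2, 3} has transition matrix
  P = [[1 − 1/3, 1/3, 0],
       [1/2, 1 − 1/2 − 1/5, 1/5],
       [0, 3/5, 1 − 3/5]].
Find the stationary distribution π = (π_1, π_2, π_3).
π = (9/17, 6/17, 2/17)

This is a birth-death chain on three states, which satisfies detailed balance: π_1 · P_{12} = π_2 · P_{21} and π_2 · P_{23} = π_3 · P_{32}.
From π_1 · 1/3 = π_2 · 1/2: π_2/π_1 = (1/3)/(1/2) = 2/3.
From π_2 · 1/5 = π_3 · 3/5: π_3/π_2 = (1/5)/(3/5) = 1/3.
Take π_1 proportional to 1; then unnormalized π = (1, 2/3, 2/9). Normalize by dividing by the sum 17/9:
  π = (9/17, 6/17, 2/17).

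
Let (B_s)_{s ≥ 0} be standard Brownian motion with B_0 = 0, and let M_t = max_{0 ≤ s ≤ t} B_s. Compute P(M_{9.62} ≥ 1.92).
P(M_{9.62} ≥ 1.92) = 2·P(B_{9.62} ≥ 1.92) = 2(1 − Φ(1.92/√9.62)) ≈ 0.5359

By the reflection principle for Brownian motion, P(M_t ≥ a) = 2 · P(B_t ≥ a) for a ≥ 0. Since B_t ~ N(0, t), P(B_t ≥ 1.92) = 1 − Φ(1.92/√t) = 1 − Φ(1.92/√9.62) = 1 − Φ(0.6190). So
  P(M_{9.62} ≥ 1.92) = 2(1 − Φ(0.6190)) ≈ 0.5359.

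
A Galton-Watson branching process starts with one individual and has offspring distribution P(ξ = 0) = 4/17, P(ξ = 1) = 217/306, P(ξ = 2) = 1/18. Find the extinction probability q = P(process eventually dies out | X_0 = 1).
q = 1

Mean offspring μ = 0·4/17 + 1·217/306 + 2·1/18 = 251/306 ≤ 1. For μ ≤ 1 with offspring not concentrated at 1, the Galton-Watson process goes extinct almost surely, so q = 1.
(Algebraic check: The pgf is f(s) = 4/17 + 217/306·s + 1/18·s². The extinction probability q is the smallest fixed point of f in [0, 1]. Setting s = f(s):
  1/18·s² + (217/306 − 1)·s + 4/17 = 0
  1/18·s² − (4/17 + 1/18)·s + 4/17 = 0
which factors as (s − 1)·(1/18·s − 4/17) = 0, giving roots s = 1 and s = (4/17)/(1/18) = 72/17. Since 72/17 ≥ 1, the smallest root in [0, 1] is s = 1.)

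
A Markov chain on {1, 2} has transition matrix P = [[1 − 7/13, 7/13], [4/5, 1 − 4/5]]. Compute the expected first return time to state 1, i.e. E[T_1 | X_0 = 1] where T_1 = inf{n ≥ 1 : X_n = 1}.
E[T_1 | X_0 = 1] = 1/π_1 = 87/52

For an irreducible recurrent Markov chain with stationary distribution π, E[T_i | X_0 = i] = 1/π_i (Kac's formula). Here π_1 = (4/5)/(7/13 + 4/5) = (4/5)/(87/65) = 52/87, so E[T_1 | X_0 = 1] = 1/π_1 = (7/13 + 4/5)/(4/5) = (87/65)/(4/5) = 87/52.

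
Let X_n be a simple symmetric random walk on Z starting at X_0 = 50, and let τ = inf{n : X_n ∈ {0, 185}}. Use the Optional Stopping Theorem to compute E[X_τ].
E[X_τ] = 50

X_n is a martingale and τ is a bounded-mean stopping time (indeed τ is finite a.s. with bounded expectation since the walk is in a bounded region). By the OST, E[X_τ] = E[X_0] = 50. Equivalently: E[X_τ] = 185 · P(hit 185 first) + 0 · P(hit 0 first) = 185 · (50/185) = 50.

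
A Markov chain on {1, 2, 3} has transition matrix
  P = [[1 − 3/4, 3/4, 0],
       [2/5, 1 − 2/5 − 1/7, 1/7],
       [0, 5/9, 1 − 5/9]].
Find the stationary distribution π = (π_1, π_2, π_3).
π = (14/47, 105/188, 27/188)

This is a birth-death chain on three states, which satisfies detailed balance: π_1 · P_{12} = π_2 · P_{21} and π_2 · P_{23} = π_3 · P_{32}.
From π_1 · 3/4 = π_2 · 2/5: π_2/π_1 = (3/4)/(2/5) = 15/8.
From π_2 · 1/7 = π_3 · 5/9: π_3/π_2 = (1/7)/(5/9) = 9/35.
Take π_1 proportional to 1; then unnormalized π = (1, 15/8, 27/56). Normalize by dividing by the sum 47/14:
  π = (14/47, 105/188, 27/188).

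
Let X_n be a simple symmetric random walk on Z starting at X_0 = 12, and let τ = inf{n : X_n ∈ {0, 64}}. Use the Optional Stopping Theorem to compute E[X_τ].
E[X_τ] = 12

X_n is a martingale and τ is a bounded-mean stopping time (indeed τ is finite a.s. with bounded expectation since the walk is in a bounded region). By the OST, E[X_τ] = E[X_0] = 12. Equivalently: E[X_τ] = 64 · P(hit 64 first) + 0 · P(hit 0 first) = 64 · (12/64) = 12.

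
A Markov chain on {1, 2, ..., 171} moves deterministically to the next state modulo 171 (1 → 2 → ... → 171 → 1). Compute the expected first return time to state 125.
E[T_125 | X_0 = 125] = 171

The chain cycles deterministically, so starting at state 125 it returns in exactly 171 steps. Equivalently, the stationary distribution is uniform π_j = 1/171 for every state j, so by Kac's formula E[T_125] = 1/π_125 = 171.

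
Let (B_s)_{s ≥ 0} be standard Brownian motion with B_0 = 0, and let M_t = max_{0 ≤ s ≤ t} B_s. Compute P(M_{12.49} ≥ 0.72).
P(M_{12.49} ≥ 0.72) = 2·P(B_{12.49} ≥ 0.72) = 2(1 − Φ(0.72/√12.49)) ≈ 0.8386

By the reflection principle for Brownian motion, P(M_t ≥ a) = 2 · P(B_t ≥ a) for a ≥ 0. Since B_t ~ N(0, t), P(B_t ≥ 0.72) = 1 − Φ(0.72/√t) = 1 − Φ(0.72/√12.49) = 1 − Φ(0.2037). So
  P(M_{12.49} ≥ 0.72) = 2(1 − Φ(0.2037)) ≈ 0.8386.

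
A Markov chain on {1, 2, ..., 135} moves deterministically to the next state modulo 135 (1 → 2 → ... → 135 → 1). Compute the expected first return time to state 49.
E[T_49 | X_0 = 49] = 135

The chain cycles deterministically, so starting at state 49 it returns in exactly 135 steps. Equivalently, the stationary distribution is uniform π_j = 1/135 for every state j, so by Kac's formula E[T_49] = 1/π_49 = 135.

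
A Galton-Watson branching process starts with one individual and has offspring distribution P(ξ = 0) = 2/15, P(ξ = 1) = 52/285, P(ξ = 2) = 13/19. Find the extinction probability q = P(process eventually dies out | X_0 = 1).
q = 38/195

The pgf is f(s) = 2/15 + 52/285·s + 13/19·s². The extinction probability q is the smallest fixed point of f in [0, 1]. Setting s = f(s):
  13/19·s² + (52/285 − 1)·s + 2/15 = 0
  13/19·s² − (2/15 + 13/19)·s + 2/15 = 0
which factors as (s − 1)·(13/19·s − 2/15) = 0, giving roots s = 1 and s = (2/15)/(13/19) = 38/195.
Mean offspring μ = 52/285 + 2·13/19 = 442/285 > 1 (supercritical), so q < 1. The extinction probability is the smaller root: q = (2/15)/(13/19) = 38/195.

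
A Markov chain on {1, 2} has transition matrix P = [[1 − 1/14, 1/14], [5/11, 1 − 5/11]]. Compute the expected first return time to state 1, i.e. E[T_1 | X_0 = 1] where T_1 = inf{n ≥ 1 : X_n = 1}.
E[T_1 | X_0 = 1] = 1/π_1 = 81/70

For an irreducible recurrent Markov chain with stationary distribution π, E[T_i | X_0 = i] = 1/π_i (Kac's formula). Here π_1 = (5/11)/(1/14 + 5/11) = (5/11)/(81/154) = 70/81, so E[T_1 | X_0 = 1] = 1/π_1 = (1/14 + 5/11)/(5/11) = (81/154)/(5/11) = 81/70.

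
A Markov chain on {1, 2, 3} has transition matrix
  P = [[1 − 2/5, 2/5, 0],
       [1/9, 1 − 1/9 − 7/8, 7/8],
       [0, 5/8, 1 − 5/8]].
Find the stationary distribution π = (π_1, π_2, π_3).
π = (25/241, 90/241, 126/241)

This is a birth-death chain on three states, which satisfies detailed balance: π_1 · P_{12} = π_2 · P_{21} and π_2 · P_{23} = π_3 · P_{32}.
From π_1 · 2/5 = π_2 · 1/9: π_2/π_1 = (2/5)/(1/9) = 18/5.
From π_2 · 7/8 = π_3 · 5/8: π_3/π_2 = (7/8)/(5/8) = 7/5.
Take π_1 proportional to 1; then unnormalized π = (1, 18/5, 126/25). Normalize by dividing by the sum 241/25:
  π = (25/241, 90/241, 126/241).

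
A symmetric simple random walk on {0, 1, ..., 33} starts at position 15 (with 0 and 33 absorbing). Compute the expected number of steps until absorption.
E[τ | X_0 = 15] = 270

Let v_k = E[τ | X_0 = k]. Boundary: v_0 = v_33 = 0. Recurrence: v_k = 1 + (v_{k-1} + v_{k+1})/2 for 1 ≤ k ≤ 32. The particular solution to v_k − (v_{k-1} + v_{k+1})/2 = 1 is v_k = −k^2. Adding homogeneous solution A + B k and matching boundaries gives v_k = k (33 − k). Substituting k = 15: v_15 = 15 · 18 = 270.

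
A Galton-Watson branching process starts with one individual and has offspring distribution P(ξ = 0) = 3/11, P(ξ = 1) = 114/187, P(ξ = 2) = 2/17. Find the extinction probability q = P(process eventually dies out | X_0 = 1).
q = 1

Mean offspring μ = 0·3/11 + 1·114/187 + 2·2/17 = 158/187 ≤ 1. For μ ≤ 1 with offspring not concentrated at 1, the Galton-Watson process goes extinct almost surely, so q = 1.
(Algebraic check: The pgf is f(s) = 3/11 + 114/187·s + 2/17·s². The extinction probability q is the smallest fixed point of f in [0, 1]. Setting s = f(s):
  2/17·s² + (114/187 − 1)·s + 3/11 = 0
  2/17·s² − (3/11 + 2/17)·s + 3/11 = 0
which factors as (s − 1)·(2/17·s − 3/11) = 0, giving roots s = 1 and s = (3/11)/(2/17) = 51/22. Since 51/22 ≥ 1, the smallest root in [0, 1] is s = 1.)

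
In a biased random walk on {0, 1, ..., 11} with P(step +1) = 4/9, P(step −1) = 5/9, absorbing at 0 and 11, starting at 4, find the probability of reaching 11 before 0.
P(hit 11 before 0) = (1 − (5/4)^4) / (1 − (5/4)^11) = 6045696/44633821

Let u_k denote P(reach 11 before 0 | start at k). Boundary: u_0 = 0, u_11 = 1. Recurrence: u_k = 4/9·u_{k+1} + 5/9·u_{k-1} for 1 ≤ k ≤ 10. Try u_k = A + B·r^k with r = q/p = (5/9)/(4/9) = 5/4. Substitution satisfies the recurrence; boundary conditions give:
  u_k = (1 − r^k) / (1 − r^N) = (1 − (5/4)^4) / (1 − (5/4)^11) = 6045696/44633821.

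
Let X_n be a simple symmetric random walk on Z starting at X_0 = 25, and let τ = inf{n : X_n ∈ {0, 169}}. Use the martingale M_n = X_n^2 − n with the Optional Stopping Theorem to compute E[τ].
E[τ] = 3600

M_n = X_n^2 − n is a martingale (since E[X_{n+1}^2 | F_n] = X_n^2 + 1). By OST (τ has finite mean in a bounded region), E[M_τ] = E[M_0] = X_0^2 − 0 = 25^2 = 625. Also E[M_τ] = E[X_τ^2] − E[τ]. The walk exits at 0 or 169, with P(hit 169 first) = 25/169, so E[X_τ^2] = 169^2 · 25/169 + 0 = 4225. Thus E[τ] = E[X_τ^2] − E[M_τ] = 4225 − 625 = 3600 = 25(169 − 25) = 3600.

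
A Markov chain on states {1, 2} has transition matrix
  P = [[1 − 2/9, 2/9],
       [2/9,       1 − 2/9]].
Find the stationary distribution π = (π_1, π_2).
π_1 = 1/2, π_2 = 1/2

Solve πP = π with π_1 + π_2 = 1. From πP = π: π_1 · (1 − 2/9) + π_2 · 2/9 = π_1 ⇒ π_2 · 2/9 = π_1 · 2/9 ⇒ π_2/π_1 = (2/9)/(2/9) = 1. Together with π_1 + π_2 = 1:
  π_1 = (2/9)/(2/9 + 2/9) = (2/9)/(4/9) = 1/2,
  π_2 = (2/9)/(2/9 + 2/9) = (2/9)/(4/9) = 1/2.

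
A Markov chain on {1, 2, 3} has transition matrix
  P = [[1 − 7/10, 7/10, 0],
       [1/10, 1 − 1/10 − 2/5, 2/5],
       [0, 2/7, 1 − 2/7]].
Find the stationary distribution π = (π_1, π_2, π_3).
π = (5/89, 35/89, 49/89)

This is a birth-death chain on three states, which satisfies detailed balance: π_1 · P_{12} = π_2 · P_{21} and π_2 · P_{23} = π_3 · P_{32}.
From π_1 · 7/10 = π_2 · 1/10: π_2/π_1 = (7/10)/(1/10) = 7.
From π_2 · 2/5 = π_3 · 2/7: π_3/π_2 = (2/5)/(2/7) = 7/5.
Take π_1 proportional to 1; then unnormalized π = (1, 7, 49/5). Normalize by dividing by the sum 89/5:
  π = (5/89, 35/89, 49/89).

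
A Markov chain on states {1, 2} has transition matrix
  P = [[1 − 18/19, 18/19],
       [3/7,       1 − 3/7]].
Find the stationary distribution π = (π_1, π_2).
π_1 = 19/61, π_2 = 42/61

Solve πP = π with π_1 + π_2 = 1. From πP = π: π_1 · (1 − 18/19) + π_2 · 3/7 = π_1 ⇒ π_2 · 3/7 = π_1 · 18/19 ⇒ π_2/π_1 = (18/19)/(3/7) = 42/19. Together with π_1 + π_2 = 1:
  π_1 = (3/7)/(18/19 + 3/7) = (3/7)/(183/133) = 19/61,
  π_2 = (18/19)/(18/19 + 3/7) = (18/19)/(183/133) = 42/61.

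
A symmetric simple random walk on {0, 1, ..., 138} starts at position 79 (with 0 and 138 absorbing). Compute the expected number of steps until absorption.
E[τ | X_0 = 79] = 4661

Let v_k = E[τ | X_0 = k]. Boundary: v_0 = v_138 = 0. Recurrence: v_k = 1 + (v_{k-1} + v_{k+1})/2 for 1 ≤ k ≤ 137. The particular solution to v_k − (v_{k-1} + v_{k+1})/2 = 1 is v_k = −k^2. Adding homogeneous solution A + B k and matching boundaries gives v_k = k (138 − k). Substituting k = 79: v_79 = 79 · 59 = 4661.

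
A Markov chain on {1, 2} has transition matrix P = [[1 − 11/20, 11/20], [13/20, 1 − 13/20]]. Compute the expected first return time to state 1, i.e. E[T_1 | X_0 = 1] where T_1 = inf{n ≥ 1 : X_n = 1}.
E[T_1 | X_0 = 1] = 1/π_1 = 24/13

For an irreducible recurrent Markov chain with stationary distribution π, E[T_i | X_0 = i] = 1/π_i (Kac's formula). Here π_1 = (13/20)/(11/20 + 13/20) = (13/20)/(6/5) = 13/24, so E[T_1 | X_0 = 1] = 1/π_1 = (11/20 + 13/20)/(13/20) = (6/5)/(13/20) = 24/13.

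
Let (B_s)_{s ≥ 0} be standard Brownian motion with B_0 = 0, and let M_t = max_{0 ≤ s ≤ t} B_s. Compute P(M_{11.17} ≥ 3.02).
P(M_{11.17} ≥ 3.02) = 2·P(B_{11.17} ≥ 3.02) = 2(1 − Φ(3.02/√11.17)) ≈ 0.3662

By the reflection principle for Brownian motion, P(M_t ≥ a) = 2 · P(B_t ≥ a) for a ≥ 0. Since B_t ~ N(0, t), P(B_t ≥ 3.02) = 1 − Φ(3.02/√t) = 1 − Φ(3.02/√11.17) = 1 − Φ(0.9036). So
  P(M_{11.17} ≥ 3.02) = 2(1 − Φ(0.9036)) ≈ 0.3662.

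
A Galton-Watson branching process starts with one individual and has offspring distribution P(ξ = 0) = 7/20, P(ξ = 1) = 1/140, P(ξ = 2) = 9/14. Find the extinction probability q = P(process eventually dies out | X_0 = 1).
q = 49/90

The pgf is f(s) = 7/20 + 1/140·s + 9/14·s². The extinction probability q is the smallest fixed point of f in [0, 1]. Setting s = f(s):
  9/14·s² + (1/140 − 1)·s + 7/20 = 0
  9/14·s² − (7/20 + 9/14)·s + 7/20 = 0
which factors as (s − 1)·(9/14·s − 7/20) = 0, giving roots s = 1 and s = (7/20)/(9/14) = 49/90.
Mean offspring μ = 1/140 + 2·9/14 = 181/140 > 1 (supercritical), so q < 1. The extinction probability is the smaller root: q = (7/20)/(9/14) = 49/90.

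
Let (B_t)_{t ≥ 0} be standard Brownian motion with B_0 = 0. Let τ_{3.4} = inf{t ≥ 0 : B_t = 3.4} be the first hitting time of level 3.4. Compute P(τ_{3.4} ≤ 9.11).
P(τ_{3.4} ≤ 9.11) = 2(1 − Φ(3.4/√9.11)) = 2(1 − Φ(1.1265)) ≈ 0.2600

By the reflection principle for standard BM, P(τ_b ≤ t) = 2 · P(B_t ≥ b). Since B_t ~ N(0, t), P(B_t ≥ 3.4) = 1 − Φ(3.4/√t) = 1 − Φ(3.4/√9.11) = 1 − Φ(1.1265) ≈ 0.12998. Doubling: P(τ_{3.4} ≤ 9.11) ≈ 2 · 0.12998 = 0.25996 ≈ 0.2600.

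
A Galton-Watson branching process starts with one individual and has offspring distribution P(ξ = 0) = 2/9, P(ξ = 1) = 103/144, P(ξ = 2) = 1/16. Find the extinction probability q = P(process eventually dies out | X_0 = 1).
q = 1

Mean offspring μ = 0·2/9 + 1·103/144 + 2·1/16 = 121/144 ≤ 1. For μ ≤ 1 with offspring not concentrated at 1, the Galton-Watson process goes extinct almost surely, so q = 1.
(Algebraic check: The pgf is f(s) = 2/9 + 103/144·s + 1/16·s². The extinction probability q is the smallest fixed point of f in [0, 1]. Setting s = f(s):
  1/16·s² + (103/144 − 1)·s + 2/9 = 0
  1/16·s² − (2/9 + 1/16)·s + 2/9 = 0
which factors as (s − 1)·(1/16·s − 2/9) = 0, giving roots s = 1 and s = (2/9)/(1/16) = 32/9. Since 32/9 ≥ 1, the smallest root in [0, 1] is s = 1.)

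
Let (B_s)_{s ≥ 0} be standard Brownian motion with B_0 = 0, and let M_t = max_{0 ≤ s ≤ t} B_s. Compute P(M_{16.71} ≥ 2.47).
P(M_{16.71} ≥ 2.47) = 2·P(B_{16.71} ≥ 2.47) = 2(1 − Φ(2.47/√16.71)) ≈ 0.5457

By the reflection principle for Brownian motion, P(M_t ≥ a) = 2 · P(B_t ≥ a) for a ≥ 0. Since B_t ~ N(0, t), P(B_t ≥ 2.47) = 1 − Φ(2.47/√t) = 1 − Φ(2.47/√16.71) = 1 − Φ(0.6042). So
  P(M_{16.71} ≥ 2.47) = 2(1 − Φ(0.6042)) ≈ 0.5457.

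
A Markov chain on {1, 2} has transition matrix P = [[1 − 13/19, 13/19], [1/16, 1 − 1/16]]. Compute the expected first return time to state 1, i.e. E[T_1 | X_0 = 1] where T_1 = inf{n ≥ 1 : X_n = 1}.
E[T_1 | X_0 = 1] = 1/π_1 = 227/19

For an irreducible recurrent Markov chain with stationary distribution π, E[T_i | X_0 = i] = 1/π_i (Kac's formula). Here π_1 = (1/16)/(13/19 + 1/16) = (1/16)/(227/304) = 19/227, so E[T_1 | X_0 = 1] = 1/π_1 = (13/19 + 1/16)/(1/16) = (227/304)/(1/16) = 227/19.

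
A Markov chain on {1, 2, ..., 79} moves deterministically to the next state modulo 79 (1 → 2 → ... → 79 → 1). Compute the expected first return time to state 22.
E[T_22 | X_0 = 22] = 79

The chain cycles deterministically, so starting at state 22 it returns in exactly 79 steps. Equivalently, the stationary distribution is uniform π_j = 1/79 for every state j, so by Kac's formula E[T_22] = 1/π_22 = 79.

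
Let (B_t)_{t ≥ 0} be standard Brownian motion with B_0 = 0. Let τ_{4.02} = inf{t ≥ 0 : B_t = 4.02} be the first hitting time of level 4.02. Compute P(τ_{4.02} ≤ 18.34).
P(τ_{4.02} ≤ 18.34) = 2(1 − Φ(4.02/√18.34)) = 2(1 − Φ(0.9387)) ≈ 0.3479

By the reflection principle for standard BM, P(τ_b ≤ t) = 2 · P(B_t ≥ b). Since B_t ~ N(0, t), P(B_t ≥ 4.02) = 1 − Φ(4.02/√t) = 1 − Φ(4.02/√18.34) = 1 − Φ(0.9387) ≈ 0.17394. Doubling: P(τ_{4.02} ≤ 18.34) ≈ 2 · 0.17394 = 0.34788 ≈ 0.3479.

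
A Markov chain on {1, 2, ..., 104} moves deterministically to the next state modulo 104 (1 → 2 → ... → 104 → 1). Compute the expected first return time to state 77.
E[T_77 | X_0 = 77] = 104

The chain cycles deterministically, so starting at state 77 it returns in exactly 104 steps. Equivalently, the stationary distribution is uniform π_j = 1/104 for every state j, so by Kac's formula E[T_77] = 1/π_77 = 104.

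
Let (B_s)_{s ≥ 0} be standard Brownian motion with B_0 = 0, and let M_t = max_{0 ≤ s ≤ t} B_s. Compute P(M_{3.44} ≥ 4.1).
P(M_{3.44} ≥ 4.1) = 2·P(B_{3.44} ≥ 4.1) = 2(1 − Φ(4.1/√3.44)) ≈ 0.0271

By the reflection principle for Brownian motion, P(M_t ≥ a) = 2 · P(B_t ≥ a) for a ≥ 0. Since B_t ~ N(0, t), P(B_t ≥ 4.1) = 1 − Φ(4.1/√t) = 1 − Φ(4.1/√3.44) = 1 − Φ(2.2106). So
  P(M_{3.44} ≥ 4.1) = 2(1 − Φ(2.2106)) ≈ 0.0271.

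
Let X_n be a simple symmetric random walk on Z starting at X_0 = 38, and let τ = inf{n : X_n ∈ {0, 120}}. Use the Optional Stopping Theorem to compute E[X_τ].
E[X_τ] = 38

X_n is a martingale and τ is a bounded-mean stopping time (indeed τ is finite a.s. with bounded expectation since the walk is in a bounded region). By the OST, E[X_τ] = E[X_0] = 38. Equivalently: E[X_τ] = 120 · P(hit 120 first) + 0 · P(hit 0 first) = 120 · (38/120) = 38.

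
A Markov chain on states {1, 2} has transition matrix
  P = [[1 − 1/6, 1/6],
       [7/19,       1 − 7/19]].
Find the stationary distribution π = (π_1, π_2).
π_1 = 42/61, π_2 = 19/61

Solve πP = π with π_1 + π_2 = 1. From πP = π: π_1 · (1 − 1/6) + π_2 · 7/19 = π_1 ⇒ π_2 · 7/19 = π_1 · 1/6 ⇒ π_2/π_1 = (1/6)/(7/19) = 19/42. Together with π_1 + π_2 = 1:
  π_1 = (7/19)/(1/6 + 7/19) = (7/19)/(61/114) = 42/61,
  π_2 = (1/6)/(1/6 + 7/19) = (1/6)/(61/114) = 19/61.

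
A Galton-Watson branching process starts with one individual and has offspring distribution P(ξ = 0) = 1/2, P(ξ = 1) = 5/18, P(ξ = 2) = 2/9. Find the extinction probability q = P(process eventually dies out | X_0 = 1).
q = 1

Mean offspring μ = 0·1/2 + 1·5/18 + 2·2/9 = 13/18 ≤ 1. For μ ≤ 1 with offspring not concentrated at 1, the Galton-Watson process goes extinct almost surely, so q = 1.
(Algebraic check: The pgf is f(s) = 1/2 + 5/18·s + 2/9·s². The extinction probability q is the smallest fixed point of f in [0, 1]. Setting s = f(s):
  2/9·s² + (5/18 − 1)·s + 1/2 = 0
  2/9·s² − (1/2 + 2/9)·s + 1/2 = 0
which factors as (s − 1)·(2/9·s − 1/2) = 0, giving roots s = 1 and s = (1/2)/(2/9) = 9/4. Since 9/4 ≥ 1, the smallest root in [0, 1] is s = 1.)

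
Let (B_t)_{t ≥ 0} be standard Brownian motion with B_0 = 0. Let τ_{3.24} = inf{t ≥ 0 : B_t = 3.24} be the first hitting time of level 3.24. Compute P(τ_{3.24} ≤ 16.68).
P(τ_{3.24} ≤ 16.68) = 2(1 − Φ(3.24/√16.68)) = 2(1 − Φ(0.7933)) ≈ 0.4276

By the reflection principle for standard BM, P(τ_b ≤ t) = 2 · P(B_t ≥ b). Since B_t ~ N(0, t), P(B_t ≥ 3.24) = 1 − Φ(3.24/√t) = 1 − Φ(3.24/√16.68) = 1 − Φ(0.7933) ≈ 0.21380. Doubling: P(τ_{3.24} ≤ 16.68) ≈ 2 · 0.21380 = 0.42760 ≈ 0.4276.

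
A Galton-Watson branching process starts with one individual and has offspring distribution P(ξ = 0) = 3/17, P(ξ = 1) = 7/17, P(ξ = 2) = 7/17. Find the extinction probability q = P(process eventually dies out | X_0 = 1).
q = 3/7

The pgf is f(s) = 3/17 + 7/17·s + 7/17·s². The extinction probability q is the smallest fixed point of f in [0, 1]. Setting s = f(s):
  7/17·s² + (7/17 − 1)·s + 3/17 = 0
  7/17·s² − (3/17 + 7/17)·s + 3/17 = 0
which factors as (s − 1)·(7/17·s − 3/17) = 0, giving roots s = 1 and s = (3/17)/(7/17) = 3/7.
Mean offspring μ = 7/17 + 2·7/17 = 21/17 > 1 (supercritical), so q < 1. The extinction probability is the smaller root: q = (3/17)/(7/17) = 3/7.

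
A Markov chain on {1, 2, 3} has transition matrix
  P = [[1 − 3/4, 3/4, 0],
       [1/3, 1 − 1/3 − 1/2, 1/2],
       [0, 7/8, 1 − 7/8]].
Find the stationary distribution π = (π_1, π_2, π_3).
π = (28/127, 63/127, 36/127)

This is a birth-death chain on three states, which satisfies detailed balance: π_1 · P_{12} = π_2 · P_{21} and π_2 · P_{23} = π_3 · P_{32}.
From π_1 · 3/4 = π_2 · 1/3: π_2/π_1 = (3/4)/(1/3) = 9/4.
From π_2 · 1/2 = π_3 · 7/8: π_3/π_2 = (1/2)/(7/8) = 4/7.
Take π_1 proportional to 1; then unnormalized π = (1, 9/4, 9/7). Normalize by dividing by the sum 127/28:
  π = (28/127, 63/127, 36/127).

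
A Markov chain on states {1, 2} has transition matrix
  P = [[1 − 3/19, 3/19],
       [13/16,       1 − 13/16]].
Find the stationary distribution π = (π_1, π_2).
π_1 = 247/295, π_2 = 48/295

Solve πP = π with π_1 + π_2 = 1. From πP = π: π_1 · (1 − 3/19) + π_2 · 13/16 = π_1 ⇒ π_2 · 13/16 = π_1 · 3/19 ⇒ π_2/π_1 = (3/19)/(13/16) = 48/247. Together with π_1 + π_2 = 1:
  π_1 = (13/16)/(3/19 + 13/16) = (13/16)/(295/304) = 247/295,
  π_2 = (3/19)/(3/19 + 13/16) = (3/19)/(295/304) = 48/295.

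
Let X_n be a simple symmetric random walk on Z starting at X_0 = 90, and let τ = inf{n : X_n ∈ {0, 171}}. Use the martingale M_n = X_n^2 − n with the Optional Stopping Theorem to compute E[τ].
E[τ] = 7290

M_n = X_n^2 − n is a martingale (since E[X_{n+1}^2 | F_n] = X_n^2 + 1). By OST (τ has finite mean in a bounded region), E[M_τ] = E[M_0] = X_0^2 − 0 = 90^2 = 8100. Also E[M_τ] = E[X_τ^2] − E[τ]. The walk exits at 0 or 171, with P(hit 171 first) = 90/171, so E[X_τ^2] = 171^2 · 90/171 + 0 = 15390. Thus E[τ] = E[X_τ^2] − E[M_τ] = 15390 − 8100 = 7290 = 90(171 − 90) = 7290.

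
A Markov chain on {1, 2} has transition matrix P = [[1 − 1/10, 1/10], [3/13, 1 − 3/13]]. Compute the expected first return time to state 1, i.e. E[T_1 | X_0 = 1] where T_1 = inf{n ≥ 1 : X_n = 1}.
E[T_1 | X_0 = 1] = 1/π_1 = 43/30

For an irreducible recurrent Markov chain with stationary distribution π, E[T_i | X_0 = i] = 1/π_i (Kac's formula). Here π_1 = (3/13)/(1/10 + 3/13) = (3/13)/(43/130) = 30/43, so E[T_1 | X_0 = 1] = 1/π_1 = (1/10 + 3/13)/(3/13) = (43/130)/(3/13) = 43/30.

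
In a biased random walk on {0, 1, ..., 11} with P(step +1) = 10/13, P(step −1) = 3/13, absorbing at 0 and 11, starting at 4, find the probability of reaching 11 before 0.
P(hit 11 before 0) = (1 − (3/10)^4) / (1 − (3/10)^11) = 14170000000/14285688979

Let u_k denote P(reach 11 before 0 | start at k). Boundary: u_0 = 0, u_11 = 1. Recurrence: u_k = 10/13·u_{k+1} + 3/13·u_{k-1} for 1 ≤ k ≤ 10. Try u_k = A + B·r^k with r = q/p = (3/13)/(10/13) = 3/10. Substitution satisfies the recurrence; boundary conditions give:
  u_k = (1 − r^k) / (1 − r^N) = (1 − (3/10)^4) / (1 − (3/10)^11) = 14170000000/14285688979.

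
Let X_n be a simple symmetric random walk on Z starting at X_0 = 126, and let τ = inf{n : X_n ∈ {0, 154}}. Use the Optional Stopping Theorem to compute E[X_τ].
E[X_τ] = 126

X_n is a martingale and τ is a bounded-mean stopping time (indeed τ is finite a.s. with bounded expectation since the walk is in a bounded region). By the OST, E[X_τ] = E[X_0] = 126. Equivalently: E[X_τ] = 154 · P(hit 154 first) + 0 · P(hit 0 first) = 154 · (126/154) = 126.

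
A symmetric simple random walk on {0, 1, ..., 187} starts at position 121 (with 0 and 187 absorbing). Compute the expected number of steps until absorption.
E[τ | X_0 = 121] = 7986

Let v_k = E[τ | X_0 = k]. Boundary: v_0 = v_187 = 0. Recurrence: v_k = 1 + (v_{k-1} + v_{k+1})/2 for 1 ≤ k ≤ 186. The particular solution to v_k − (v_{k-1} + v_{k+1})/2 = 1 is v_k = −k^2. Adding homogeneous solution A + B k and matching boundaries gives v_k = k (187 − k). Substituting k = 121: v_121 = 121 · 66 = 7986.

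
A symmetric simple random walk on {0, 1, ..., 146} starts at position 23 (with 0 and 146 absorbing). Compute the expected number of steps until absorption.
E[τ | X_0 = 23] = 2829

Let v_k = E[τ | X_0 = k]. Boundary: v_0 = v_146 = 0. Recurrence: v_k = 1 + (v_{k-1} + v_{k+1})/2 for 1 ≤ k ≤ 145. The particular solution to v_k − (v_{k-1} + v_{k+1})/2 = 1 is v_k = −k^2. Adding homogeneous solution A + B k and matching boundaries gives v_k = k (146 − k). Substituting k = 23: v_23 = 23 · 123 = 2829.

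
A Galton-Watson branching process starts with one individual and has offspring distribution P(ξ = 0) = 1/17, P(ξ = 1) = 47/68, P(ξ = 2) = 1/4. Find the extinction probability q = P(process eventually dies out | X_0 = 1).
q = 4/17

The pgf is f(s) = 1/17 + 47/68·s + 1/4·s². The extinction probability q is the smallest fixed point of f in [0, 1]. Setting s = f(s):
  1/4·s² + (47/68 − 1)·s + 1/17 = 0
  1/4·s² − (1/17 + 1/4)·s + 1/17 = 0
which factors as (s − 1)·(1/4·s − 1/17) = 0, giving roots s = 1 and s = (1/17)/(1/4) = 4/17.
Mean offspring μ = 47/68 + 2·1/4 = 81/68 > 1 (supercritical), so q < 1. The extinction probability is the smaller root: q = (1/17)/(1/4) = 4/17.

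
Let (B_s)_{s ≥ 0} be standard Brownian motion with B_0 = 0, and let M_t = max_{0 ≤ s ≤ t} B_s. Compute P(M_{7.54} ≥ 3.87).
P(M_{7.54} ≥ 3.87) = 2·P(B_{7.54} ≥ 3.87) = 2(1 − Φ(3.87/√7.54)) ≈ 0.1587

By the reflection principle for Brownian motion, P(M_t ≥ a) = 2 · P(B_t ≥ a) for a ≥ 0. Since B_t ~ N(0, t), P(B_t ≥ 3.87) = 1 − Φ(3.87/√t) = 1 − Φ(3.87/√7.54) = 1 − Φ(1.4094). So
  P(M_{7.54} ≥ 3.87) = 2(1 − Φ(1.4094)) ≈ 0.1587.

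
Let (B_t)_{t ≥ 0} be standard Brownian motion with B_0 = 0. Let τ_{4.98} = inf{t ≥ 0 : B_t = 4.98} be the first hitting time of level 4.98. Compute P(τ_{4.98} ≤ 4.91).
P(τ_{4.98} ≤ 4.91) = 2(1 − Φ(4.98/√4.91)) = 2(1 − Φ(2.2474)) ≈ 0.0246

By the reflection principle for standard BM, P(τ_b ≤ t) = 2 · P(B_t ≥ b). Since B_t ~ N(0, t), P(B_t ≥ 4.98) = 1 − Φ(4.98/√t) = 1 − Φ(4.98/√4.91) = 1 − Φ(2.2474) ≈ 0.01231. Doubling: P(τ_{4.98} ≤ 4.91) ≈ 2 · 0.01231 = 0.02462 ≈ 0.0246.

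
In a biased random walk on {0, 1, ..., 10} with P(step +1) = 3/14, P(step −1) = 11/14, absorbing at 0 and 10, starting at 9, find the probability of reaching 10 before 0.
P(hit 10 before 0) = (1 − (11/3)^9) / (1 − (11/3)^10) = 884223003/3242170694

Let u_k denote P(reach 10 before 0 | start at k). Boundary: u_0 = 0, u_10 = 1. Recurrence: u_k = 3/14·u_{k+1} + 11/14·u_{k-1} for 1 ≤ k ≤ 9. Try u_k = A + B·r^k with r = q/p = (11/14)/(3/14) = 11/3. Substitution satisfies the recurrence; boundary conditions give:
  u_k = (1 − r^k) / (1 − r^N) = (1 − (11/3)^9) / (1 − (11/3)^10) = 884223003/3242170694.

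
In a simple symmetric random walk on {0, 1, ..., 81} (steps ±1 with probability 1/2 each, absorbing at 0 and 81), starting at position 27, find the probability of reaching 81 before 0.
P(hit 81 before 0) = 27/81 = 1/3

Let u_k = P(hit 81 before 0 | start at k). Then u_0 = 0, u_81 = 1, and u_k = u_{k-1}/2 + u_{k+1}/2 for 1 ≤ k ≤ 80. This harmonic recurrence is solved by u_k = k/81, giving u_27 = 27/81 = 1/3.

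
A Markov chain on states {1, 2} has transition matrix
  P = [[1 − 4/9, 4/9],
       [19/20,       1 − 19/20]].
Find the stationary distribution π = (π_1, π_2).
π_1 = 171/251, π_2 = 80/251

Solve πP = π with π_1 + π_2 = 1. From πP = π: π_1 · (1 − 4/9) + π_2 · 19/20 = π_1 ⇒ π_2 · 19/20 = π_1 · 4/9 ⇒ π_2/π_1 = (4/9)/(19/20) = 80/171. Together with π_1 + π_2 = 1:
  π_1 = (19/20)/(4/9 + 19/20) = (19/20)/(251/180) = 171/251,
  π_2 = (4/9)/(4/9 + 19/20) = (4/9)/(251/180) = 80/251.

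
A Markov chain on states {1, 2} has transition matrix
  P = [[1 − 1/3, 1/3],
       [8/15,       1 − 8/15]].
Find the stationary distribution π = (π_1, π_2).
π_1 = 8/13, π_2 = 5/13

Solve πP = π with π_1 + π_2 = 1. From πP = π: π_1 · (1 − 1/3) + π_2 · 8/15 = π_1 ⇒ π_2 · 8/15 = π_1 · 1/3 ⇒ π_2/π_1 = (1/3)/(8/15) = 5/8. Together with π_1 + π_2 = 1:
  π_1 = (8/15)/(1/3 + 8/15) = (8/15)/(13/15) = 8/13,
  π_2 = (1/3)/(1/3 + 8/15) = (1/3)/(13/15) = 5/13.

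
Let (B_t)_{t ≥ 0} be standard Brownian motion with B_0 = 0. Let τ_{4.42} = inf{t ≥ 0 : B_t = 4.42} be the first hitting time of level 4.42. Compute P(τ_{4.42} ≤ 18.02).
P(τ_{4.42} ≤ 18.02) = 2(1 − Φ(4.42/√18.02)) = 2(1 − Φ(1.0412)) ≈ 0.2978

By the reflection principle for standard BM, P(τ_b ≤ t) = 2 · P(B_t ≥ b). Since B_t ~ N(0, t), P(B_t ≥ 4.42) = 1 − Φ(4.42/√t) = 1 − Φ(4.42/√18.02) = 1 − Φ(1.0412) ≈ 0.14889. Doubling: P(τ_{4.42} ≤ 18.02) ≈ 2 · 0.14889 = 0.29778 ≈ 0.2978.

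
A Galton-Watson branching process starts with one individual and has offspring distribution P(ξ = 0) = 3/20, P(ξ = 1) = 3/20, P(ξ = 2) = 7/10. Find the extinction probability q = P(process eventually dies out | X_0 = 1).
q = 3/14

The pgf is f(s) = 3/20 + 3/20·s + 7/10·s². The extinction probability q is the smallest fixed point of f in [0, 1]. Setting s = f(s):
  7/10·s² + (3/20 − 1)·s + 3/20 = 0
  7/10·s² − (3/20 + 7/10)·s + 3/20 = 0
which factors as (s − 1)·(7/10·s − 3/20) = 0, giving roots s = 1 and s = (3/20)/(7/10) = 3/14.
Mean offspring μ = 3/20 + 2·7/10 = 31/20 > 1 (supercritical), so q < 1. The extinction probability is the smaller root: q = (3/20)/(7/10) = 3/14.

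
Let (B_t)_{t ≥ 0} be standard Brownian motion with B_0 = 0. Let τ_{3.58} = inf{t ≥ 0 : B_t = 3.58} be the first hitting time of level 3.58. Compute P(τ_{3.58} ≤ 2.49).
P(τ_{3.58} ≤ 2.49) = 2(1 − Φ(3.58/√2.49)) = 2(1 − Φ(2.2687)) ≈ 0.0233

By the reflection principle for standard BM, P(τ_b ≤ t) = 2 · P(B_t ≥ b). Since B_t ~ N(0, t), P(B_t ≥ 3.58) = 1 − Φ(3.58/√t) = 1 − Φ(3.58/√2.49) = 1 − Φ(2.2687) ≈ 0.01164. Doubling: P(τ_{3.58} ≤ 2.49) ≈ 2 · 0.01164 = 0.02328 ≈ 0.0233.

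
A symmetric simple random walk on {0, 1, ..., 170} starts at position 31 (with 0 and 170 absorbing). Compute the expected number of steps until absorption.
E[τ | X_0 = 31] = 4309

Let v_k = E[τ | X_0 = k]. Boundary: v_0 = v_170 = 0. Recurrence: v_k = 1 + (v_{k-1} + v_{k+1})/2 for 1 ≤ k ≤ 169. The particular solution to v_k − (v_{k-1} + v_{k+1})/2 = 1 is v_k = −k^2. Adding homogeneous solution A + B k and matching boundaries gives v_k = k (170 − k). Substituting k = 31: v_31 = 31 · 139 = 4309.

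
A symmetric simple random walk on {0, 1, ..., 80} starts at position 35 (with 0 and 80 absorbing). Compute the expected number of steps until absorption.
E[τ | X_0 = 35] = 1575

Let v_k = E[τ | X_0 = k]. Boundary: v_0 = v_80 = 0. Recurrence: v_k = 1 + (v_{k-1} + v_{k+1})/2 for 1 ≤ k ≤ 79. The particular solution to v_k − (v_{k-1} + v_{k+1})/2 = 1 is v_k = −k^2. Adding homogeneous solution A + B k and matching boundaries gives v_k = k (80 − k). Substituting k = 35: v_35 = 35 · 45 = 1575.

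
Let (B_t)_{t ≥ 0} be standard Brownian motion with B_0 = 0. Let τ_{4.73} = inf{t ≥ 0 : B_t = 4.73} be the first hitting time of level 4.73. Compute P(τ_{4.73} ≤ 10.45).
P(τ_{4.73} ≤ 10.45) = 2(1 − Φ(4.73/√10.45)) = 2(1 − Φ(1.4632)) ≈ 0.1434

By the reflection principle for standard BM, P(τ_b ≤ t) = 2 · P(B_t ≥ b). Since B_t ~ N(0, t), P(B_t ≥ 4.73) = 1 − Φ(4.73/√t) = 1 − Φ(4.73/√10.45) = 1 − Φ(1.4632) ≈ 0.07171. Doubling: P(τ_{4.73} ≤ 10.45) ≈ 2 · 0.07171 = 0.14342 ≈ 0.1434.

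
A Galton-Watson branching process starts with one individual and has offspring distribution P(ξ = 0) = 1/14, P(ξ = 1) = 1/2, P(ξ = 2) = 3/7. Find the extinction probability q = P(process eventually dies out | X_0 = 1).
q = 1/6

The pgf is f(s) = 1/14 + 1/2·s + 3/7·s². The extinction probability q is the smallest fixed point of f in [0, 1]. Setting s = f(s):
  3/7·s² + (1/2 − 1)·s + 1/14 = 0
  3/7·s² − (1/14 + 3/7)·s + 1/14 = 0
which factors as (s − 1)·(3/7·s − 1/14) = 0, giving roots s = 1 and s = (1/14)/(3/7) = 1/6.
Mean offspring μ = 1/2 + 2·3/7 = 19/14 > 1 (supercritical), so q < 1. The extinction probability is the smaller root: q = (1/14)/(3/7) = 1/6.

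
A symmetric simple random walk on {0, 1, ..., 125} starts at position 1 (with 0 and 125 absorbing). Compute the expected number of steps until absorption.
E[τ | X_0 = 1] = 124

Let v_k = E[τ | X_0 = k]. Boundary: v_0 = v_125 = 0. Recurrence: v_k = 1 + (v_{k-1} + v_{k+1})/2 for 1 ≤ k ≤ 124. The particular solution to v_k − (v_{k-1} + v_{k+1})/2 = 1 is v_k = −k^2. Adding homogeneous solution A + B k and matching boundaries gives v_k = k (125 − k). Substituting k = 1: v_1 = 1 · 124 = 124.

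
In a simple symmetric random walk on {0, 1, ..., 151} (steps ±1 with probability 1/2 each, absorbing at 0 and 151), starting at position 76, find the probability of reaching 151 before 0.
P(hit 151 before 0) = 76/151

Let u_k = P(hit 151 before 0 | start at k). Then u_0 = 0, u_151 = 1, and u_k = u_{k-1}/2 + u_{k+1}/2 for 1 ≤ k ≤ 150. This harmonic recurrence is solved by u_k = k/151, giving u_76 = 76/151.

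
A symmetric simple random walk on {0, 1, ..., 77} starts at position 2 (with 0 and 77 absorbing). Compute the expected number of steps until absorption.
E[τ | X_0 = 2] = 150

Let v_k = E[τ | X_0 = k]. Boundary: v_0 = v_77 = 0. Recurrence: v_k = 1 + (v_{k-1} + v_{k+1})/2 for 1 ≤ k ≤ 76. The particular solution to v_k − (v_{k-1} + v_{k+1})/2 = 1 is v_k = −k^2. Adding homogeneous solution A + B k and matching boundaries gives v_k = k (77 − k). Substituting k = 2: v_2 = 2 · 75 = 150.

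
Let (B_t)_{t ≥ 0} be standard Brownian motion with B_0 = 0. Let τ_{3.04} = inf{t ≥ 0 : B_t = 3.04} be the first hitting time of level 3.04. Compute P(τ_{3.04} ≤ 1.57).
P(τ_{3.04} ≤ 1.57) = 2(1 − Φ(3.04/√1.57)) = 2(1 − Φ(2.4262)) ≈ 0.0153

By the reflection principle for standard BM, P(τ_b ≤ t) = 2 · P(B_t ≥ b). Since B_t ~ N(0, t), P(B_t ≥ 3.04) = 1 − Φ(3.04/√t) = 1 − Φ(3.04/√1.57) = 1 − Φ(2.4262) ≈ 0.00763. Doubling: P(τ_{3.04} ≤ 1.57) ≈ 2 · 0.00763 = 0.01526 ≈ 0.0153.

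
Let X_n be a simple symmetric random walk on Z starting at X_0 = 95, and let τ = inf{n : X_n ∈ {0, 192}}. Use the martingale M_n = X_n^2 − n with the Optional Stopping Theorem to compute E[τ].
E[τ] = 9215

M_n = X_n^2 − n is a martingale (since E[X_{n+1}^2 | F_n] = X_n^2 + 1). By OST (τ has finite mean in a bounded region), E[M_τ] = E[M_0] = X_0^2 − 0 = 95^2 = 9025. Also E[M_τ] = E[X_τ^2] − E[τ]. The walk exits at 0 or 192, with P(hit 192 first) = 95/192, so E[X_τ^2] = 192^2 · 95/192 + 0 = 18240. Thus E[τ] = E[X_τ^2] − E[M_τ] = 18240 − 9025 = 9215 = 95(192 − 95) = 9215.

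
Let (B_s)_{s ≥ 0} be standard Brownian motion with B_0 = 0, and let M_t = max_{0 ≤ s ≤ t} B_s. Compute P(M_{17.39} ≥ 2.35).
P(M_{17.39} ≥ 2.35) = 2·P(B_{17.39} ≥ 2.35) = 2(1 − Φ(2.35/√17.39)) ≈ 0.5731

By the reflection principle for Brownian motion, P(M_t ≥ a) = 2 · P(B_t ≥ a) for a ≥ 0. Since B_t ~ N(0, t), P(B_t ≥ 2.35) = 1 − Φ(2.35/√t) = 1 − Φ(2.35/√17.39) = 1 − Φ(0.5635). So
  P(M_{17.39} ≥ 2.35) = 2(1 − Φ(0.5635)) ≈ 0.5731.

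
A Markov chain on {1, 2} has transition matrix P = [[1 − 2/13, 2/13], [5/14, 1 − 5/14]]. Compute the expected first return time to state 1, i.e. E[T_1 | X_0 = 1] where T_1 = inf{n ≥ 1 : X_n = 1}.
E[T_1 | X_0 = 1] = 1/π_1 = 93/65

For an irreducible recurrent Markov chain with stationary distribution π, E[T_i | X_0 = i] = 1/π_i (Kac's formula). Here π_1 = (5/14)/(2/13 + 5/14) = (5/14)/(93/182) = 65/93, so E[T_1 | X_0 = 1] = 1/π_1 = (2/13 + 5/14)/(5/14) = (93/182)/(5/14) = 93/65.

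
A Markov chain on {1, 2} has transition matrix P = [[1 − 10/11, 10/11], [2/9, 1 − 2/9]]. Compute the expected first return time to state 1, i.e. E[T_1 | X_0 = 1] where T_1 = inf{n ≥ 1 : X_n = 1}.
E[T_1 | X_0 = 1] = 1/π_1 = 56/11

For an irreducible recurrent Markov chain with stationary distribution π, E[T_i | X_0 = i] = 1/π_i (Kac's formula). Here π_1 = (2/9)/(10/11 + 2/9) = (2/9)/(112/99) = 11/56, so E[T_1 | X_0 = 1] = 1/π_1 = (10/11 + 2/9)/(2/9) = (112/99)/(2/9) = 56/11.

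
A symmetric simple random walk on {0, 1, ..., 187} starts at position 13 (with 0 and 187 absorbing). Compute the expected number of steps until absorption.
E[τ | X_0 = 13] = 2262

Let v_k = E[τ | X_0 = k]. Boundary: v_0 = v_187 = 0. Recurrence: v_k = 1 + (v_{k-1} + v_{k+1})/2 for 1 ≤ k ≤ 186. The particular solution to v_k − (v_{k-1} + v_{k+1})/2 = 1 is v_k = −k^2. Adding homogeneous solution A + B k and matching boundaries gives v_k = k (187 − k). Substituting k = 13: v_13 = 13 · 174 = 2262.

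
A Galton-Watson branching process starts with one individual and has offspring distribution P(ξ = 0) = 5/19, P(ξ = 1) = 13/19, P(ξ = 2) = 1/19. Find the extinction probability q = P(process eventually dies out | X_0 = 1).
q = 1

Mean offspring μ = 0·5/19 + 1·13/19 + 2·1/19 = 15/19 ≤ 1. For μ ≤ 1 with offspring not concentrated at 1, the Galton-Watson process goes extinct almost surely, so q = 1.
(Algebraic check: The pgf is f(s) = 5/19 + 13/19·s + 1/19·s². The extinction probability q is the smallest fixed point of f in [0, 1]. Setting s = f(s):
  1/19·s² + (13/19 − 1)·s + 5/19 = 0
  1/19·s² − (5/19 + 1/19)·s + 5/19 = 0
which factors as (s − 1)·(1/19·s − 5/19) = 0, giving roots s = 1 and s = (5/19)/(1/19) = 5. Since 5 ≥ 1, the smallest root in [0, 1] is s = 1.)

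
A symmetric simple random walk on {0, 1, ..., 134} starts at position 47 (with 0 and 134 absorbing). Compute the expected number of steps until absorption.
E[τ | X_0 = 47] = 4089

Let v_k = E[τ | X_0 = k]. Boundary: v_0 = v_134 = 0. Recurrence: v_k = 1 + (v_{k-1} + v_{k+1})/2 for 1 ≤ k ≤ 133. The particular solution to v_k − (v_{k-1} + v_{k+1})/2 = 1 is v_k = −k^2. Adding homogeneous solution A + B k and matching boundaries gives v_k = k (134 − k). Substituting k = 47: v_47 = 47 · 87 = 4089.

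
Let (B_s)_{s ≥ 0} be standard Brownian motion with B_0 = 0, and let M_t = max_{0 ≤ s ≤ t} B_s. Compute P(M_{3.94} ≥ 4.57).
P(M_{3.94} ≥ 4.57) = 2·P(B_{3.94} ≥ 4.57) = 2(1 − Φ(4.57/√3.94)) ≈ 0.0213

By the reflection principle for Brownian motion, P(M_t ≥ a) = 2 · P(B_t ≥ a) for a ≥ 0. Since B_t ~ N(0, t), P(B_t ≥ 4.57) = 1 − Φ(4.57/√t) = 1 − Φ(4.57/√3.94) = 1 − Φ(2.3023). So
  P(M_{3.94} ≥ 4.57) = 2(1 − Φ(2.3023)) ≈ 0.0213.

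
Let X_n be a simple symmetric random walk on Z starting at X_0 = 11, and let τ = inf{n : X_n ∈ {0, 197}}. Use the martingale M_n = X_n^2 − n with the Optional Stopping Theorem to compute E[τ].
E[τ] = 2046

M_n = X_n^2 − n is a martingale (since E[X_{n+1}^2 | F_n] = X_n^2 + 1). By OST (τ has finite mean in a bounded region), E[M_τ] = E[M_0] = X_0^2 − 0 = 11^2 = 121. Also E[M_τ] = E[X_τ^2] − E[τ]. The walk exits at 0 or 197, with P(hit 197 first) = 11/197, so E[X_τ^2] = 197^2 · 11/197 + 0 = 2167. Thus E[τ] = E[X_τ^2] − E[M_τ] = 2167 − 121 = 2046 = 11(197 − 11) = 2046.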